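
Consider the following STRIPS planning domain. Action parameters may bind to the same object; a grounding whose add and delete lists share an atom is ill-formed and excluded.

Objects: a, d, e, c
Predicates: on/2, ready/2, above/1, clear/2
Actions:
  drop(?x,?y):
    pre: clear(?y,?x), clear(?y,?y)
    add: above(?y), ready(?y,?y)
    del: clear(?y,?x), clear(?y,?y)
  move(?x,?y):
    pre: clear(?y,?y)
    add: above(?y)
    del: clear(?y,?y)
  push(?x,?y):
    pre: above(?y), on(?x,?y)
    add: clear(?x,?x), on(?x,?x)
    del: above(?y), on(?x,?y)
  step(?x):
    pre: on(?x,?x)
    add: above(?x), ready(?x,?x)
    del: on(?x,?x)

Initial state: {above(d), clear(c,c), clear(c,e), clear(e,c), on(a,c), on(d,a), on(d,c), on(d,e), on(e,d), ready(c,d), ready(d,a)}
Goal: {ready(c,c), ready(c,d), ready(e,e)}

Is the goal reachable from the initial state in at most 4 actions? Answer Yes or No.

Yes

1. drop(e,c)  →  {above(c), above(d), clear(e,c), on(a,c), on(d,a), on(d,c), on(d,e), on(e,d), ready(c,c), ready(c,d), ready(d,a)}
2. push(e,d)  →  {above(c), clear(e,c), clear(e,e), on(a,c), on(d,a), on(d,c), on(d,e), on(e,e), ready(c,c), ready(c,d), ready(d,a)}
3. drop(e,e)  →  {above(c), above(e), clear(e,c), on(a,c), on(d,a), on(d,c), on(d,e), on(e,e), ready(c,c), ready(c,d), ready(d,a), ready(e,e)}
optimal plan length = 3; 3 ≤ 4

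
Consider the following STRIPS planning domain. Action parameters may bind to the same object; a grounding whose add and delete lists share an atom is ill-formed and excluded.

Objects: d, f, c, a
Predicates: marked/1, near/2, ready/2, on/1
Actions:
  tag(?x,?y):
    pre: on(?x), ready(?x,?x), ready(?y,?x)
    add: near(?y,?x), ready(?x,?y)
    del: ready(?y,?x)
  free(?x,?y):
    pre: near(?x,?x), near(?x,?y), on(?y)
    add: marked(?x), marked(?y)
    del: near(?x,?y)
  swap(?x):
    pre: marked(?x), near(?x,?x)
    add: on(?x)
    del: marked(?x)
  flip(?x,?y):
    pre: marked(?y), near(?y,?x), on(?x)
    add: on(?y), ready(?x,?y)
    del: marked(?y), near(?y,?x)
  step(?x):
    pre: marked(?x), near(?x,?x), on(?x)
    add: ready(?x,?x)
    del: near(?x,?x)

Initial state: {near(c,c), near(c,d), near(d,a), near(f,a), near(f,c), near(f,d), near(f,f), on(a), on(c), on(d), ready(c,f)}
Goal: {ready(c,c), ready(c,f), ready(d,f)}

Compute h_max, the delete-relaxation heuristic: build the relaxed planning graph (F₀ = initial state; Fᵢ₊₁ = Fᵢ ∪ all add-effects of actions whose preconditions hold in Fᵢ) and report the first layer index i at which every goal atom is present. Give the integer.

2

F0 = init (11 atoms)
F1 = F0 ∪ {marked(a), marked(c), marked(d), marked(f)}  (15 atoms)
F2 = F1 ∪ {on(f), ready(a,d), ready(a,f), ready(c,c), ready(d,c), ready(d,f)}  (21 atoms)
goal ⊆ F2  ⇒  h_max = 2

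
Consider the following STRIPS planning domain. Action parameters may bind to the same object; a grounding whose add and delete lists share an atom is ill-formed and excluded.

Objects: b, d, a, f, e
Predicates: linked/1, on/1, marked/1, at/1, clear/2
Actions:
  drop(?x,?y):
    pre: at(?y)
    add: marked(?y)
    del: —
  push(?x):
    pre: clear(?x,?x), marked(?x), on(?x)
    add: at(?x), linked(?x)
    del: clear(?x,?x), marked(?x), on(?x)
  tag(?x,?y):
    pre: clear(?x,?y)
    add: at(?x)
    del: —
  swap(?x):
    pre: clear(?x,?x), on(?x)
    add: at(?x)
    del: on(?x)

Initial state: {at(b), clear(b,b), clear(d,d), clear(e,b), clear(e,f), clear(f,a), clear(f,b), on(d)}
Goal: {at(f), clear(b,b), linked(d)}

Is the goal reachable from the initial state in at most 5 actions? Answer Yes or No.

Yes

1. tag(d,d)  →  {at(b), at(d), clear(b,b), clear(d,d), clear(e,b), clear(e,f), clear(f,a), clear(f,b), on(d)}
2. drop(b,d)  →  {at(b), at(d), clear(b,b), clear(d,d), clear(e,b), clear(e,f), clear(f,a), clear(f,b), marked(d), on(d)}
3. push(d)  →  {at(b), at(d), clear(b,b), clear(e,b), clear(e,f), clear(f,a), clear(f,b), linked(d)}
4. tag(f,b)  →  {at(b), at(d), at(f), clear(b,b), clear(e,b), clear(e,f), clear(f,a), clear(f,b), linked(d)}
optimal plan length = 4; 4 ≤ 5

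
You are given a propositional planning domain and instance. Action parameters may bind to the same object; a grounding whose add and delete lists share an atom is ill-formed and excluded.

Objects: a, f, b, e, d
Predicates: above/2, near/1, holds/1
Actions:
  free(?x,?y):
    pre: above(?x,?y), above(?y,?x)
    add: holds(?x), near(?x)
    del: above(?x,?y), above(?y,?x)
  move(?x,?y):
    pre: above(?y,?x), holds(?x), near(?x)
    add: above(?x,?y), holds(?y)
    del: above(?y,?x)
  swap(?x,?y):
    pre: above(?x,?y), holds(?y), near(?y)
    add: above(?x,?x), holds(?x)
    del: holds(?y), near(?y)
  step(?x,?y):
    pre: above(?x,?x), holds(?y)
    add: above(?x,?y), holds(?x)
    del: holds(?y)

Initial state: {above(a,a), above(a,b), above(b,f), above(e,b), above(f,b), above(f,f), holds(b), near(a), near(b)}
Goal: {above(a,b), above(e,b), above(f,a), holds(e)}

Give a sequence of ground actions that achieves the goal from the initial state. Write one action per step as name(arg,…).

1. free(a,a)  →  {above(a,b), above(b,f), above(e,b), above(f,b), above(f,f), holds(a), holds(b), near(a), near(b)}
2. swap(e,b)  →  {above(a,b), above(b,f), above(e,b), above(e,e), above(f,b), above(f,f), holds(a), holds(e), near(a)}
3. step(f,a)  →  {above(a,b), above(b,f), above(e,b), above(e,e), above(f,a), above(f,b), above(f,f), holds(e), holds(f), near(a)}

free(a,a); swap(e,b); step(f,a)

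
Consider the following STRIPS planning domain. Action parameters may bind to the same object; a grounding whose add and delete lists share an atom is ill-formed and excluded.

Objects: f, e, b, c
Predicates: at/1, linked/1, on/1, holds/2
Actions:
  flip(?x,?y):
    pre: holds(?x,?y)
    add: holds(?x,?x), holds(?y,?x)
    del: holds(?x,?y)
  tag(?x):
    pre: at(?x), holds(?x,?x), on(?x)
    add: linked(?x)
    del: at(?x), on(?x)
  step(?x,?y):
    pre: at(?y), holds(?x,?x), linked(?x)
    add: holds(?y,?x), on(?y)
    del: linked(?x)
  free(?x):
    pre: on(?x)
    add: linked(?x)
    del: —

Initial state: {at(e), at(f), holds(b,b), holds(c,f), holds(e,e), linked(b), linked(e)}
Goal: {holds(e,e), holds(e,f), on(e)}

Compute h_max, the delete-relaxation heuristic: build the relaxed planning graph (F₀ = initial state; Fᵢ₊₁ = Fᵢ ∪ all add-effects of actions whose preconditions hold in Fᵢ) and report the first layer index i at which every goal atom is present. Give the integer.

F0 = init (7 atoms)
F1 = F0 ∪ {holds(c,c), holds(e,b), holds(f,b), holds(f,c), holds(f,e), on(e), on(f)}  (14 atoms)
F2 = F1 ∪ {holds(b,e), holds(b,f), holds(e,f), holds(f,f), linked(f)}  (19 atoms)
goal ⊆ F2  ⇒  h_max = 2

2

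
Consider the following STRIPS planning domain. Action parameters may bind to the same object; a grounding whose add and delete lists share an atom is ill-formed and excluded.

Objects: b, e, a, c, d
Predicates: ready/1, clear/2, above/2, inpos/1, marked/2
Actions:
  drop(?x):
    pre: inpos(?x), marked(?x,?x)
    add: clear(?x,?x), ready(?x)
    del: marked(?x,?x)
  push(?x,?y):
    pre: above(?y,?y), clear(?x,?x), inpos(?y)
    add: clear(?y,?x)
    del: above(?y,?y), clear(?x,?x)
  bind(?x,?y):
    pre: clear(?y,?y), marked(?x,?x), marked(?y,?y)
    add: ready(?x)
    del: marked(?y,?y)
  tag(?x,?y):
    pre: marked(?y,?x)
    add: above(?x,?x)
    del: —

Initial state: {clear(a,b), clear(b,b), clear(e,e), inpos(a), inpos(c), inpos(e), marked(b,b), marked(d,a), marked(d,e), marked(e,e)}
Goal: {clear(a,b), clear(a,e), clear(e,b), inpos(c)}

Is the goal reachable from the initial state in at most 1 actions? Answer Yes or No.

No

1. tag(e,e)  →  {above(e,e), clear(a,b), clear(b,b), clear(e,e), inpos(a), inpos(c), inpos(e), marked(b,b), marked(d,a), marked(d,e), marked(e,e)}
2. push(b,e)  →  {clear(a,b), clear(e,b), clear(e,e), inpos(a), inpos(c), inpos(e), marked(b,b), marked(d,a), marked(d,e), marked(e,e)}
3. tag(a,d)  →  {above(a,a), clear(a,b), clear(e,b), clear(e,e), inpos(a), inpos(c), inpos(e), marked(b,b), marked(d,a), marked(d,e), marked(e,e)}
4. push(e,a)  →  {clear(a,b), clear(a,e), clear(e,b), inpos(a), inpos(c), inpos(e), marked(b,b), marked(d,a), marked(d,e), marked(e,e)}
optimal plan length = 4; 4 > 1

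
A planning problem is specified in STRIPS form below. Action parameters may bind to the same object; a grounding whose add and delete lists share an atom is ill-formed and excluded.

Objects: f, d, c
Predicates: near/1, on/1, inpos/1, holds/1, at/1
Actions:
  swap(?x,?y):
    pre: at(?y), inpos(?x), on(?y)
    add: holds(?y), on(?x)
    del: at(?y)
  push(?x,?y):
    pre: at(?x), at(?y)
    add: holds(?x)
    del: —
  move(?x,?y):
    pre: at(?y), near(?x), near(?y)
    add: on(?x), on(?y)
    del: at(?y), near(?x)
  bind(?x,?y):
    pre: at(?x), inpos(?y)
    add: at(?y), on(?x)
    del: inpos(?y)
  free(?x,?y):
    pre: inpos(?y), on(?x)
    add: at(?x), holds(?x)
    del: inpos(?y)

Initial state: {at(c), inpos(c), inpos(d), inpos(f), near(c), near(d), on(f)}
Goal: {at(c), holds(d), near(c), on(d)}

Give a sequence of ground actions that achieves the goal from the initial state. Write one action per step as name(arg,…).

1. move(d,c)  →  {inpos(c), inpos(d), inpos(f), near(c), on(c), on(d), on(f)}
2. free(d,f)  →  {at(d), holds(d), inpos(c), inpos(d), near(c), on(c), on(d), on(f)}
3. bind(d,c)  →  {at(c), at(d), holds(d), inpos(d), near(c), on(c), on(d), on(f)}

move(d,c); free(d,f); bind(d,c)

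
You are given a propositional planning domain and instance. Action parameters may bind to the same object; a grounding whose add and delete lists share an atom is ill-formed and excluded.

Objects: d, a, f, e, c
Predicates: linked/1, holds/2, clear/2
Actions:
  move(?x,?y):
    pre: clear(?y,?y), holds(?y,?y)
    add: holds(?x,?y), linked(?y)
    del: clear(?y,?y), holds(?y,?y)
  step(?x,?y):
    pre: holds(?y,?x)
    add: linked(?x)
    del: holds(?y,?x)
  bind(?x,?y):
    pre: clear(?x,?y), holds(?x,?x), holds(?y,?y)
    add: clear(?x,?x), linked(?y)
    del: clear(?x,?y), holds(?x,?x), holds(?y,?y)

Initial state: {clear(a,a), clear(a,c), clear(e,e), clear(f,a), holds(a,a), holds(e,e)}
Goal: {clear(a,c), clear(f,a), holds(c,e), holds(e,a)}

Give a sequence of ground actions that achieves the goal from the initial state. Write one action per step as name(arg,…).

1. move(e,a)  →  {clear(a,c), clear(e,e), clear(f,a), holds(e,a), holds(e,e), linked(a)}
2. move(c,e)  →  {clear(a,c), clear(f,a), holds(c,e), holds(e,a), linked(a), linked(e)}

move(e,a); move(c,e)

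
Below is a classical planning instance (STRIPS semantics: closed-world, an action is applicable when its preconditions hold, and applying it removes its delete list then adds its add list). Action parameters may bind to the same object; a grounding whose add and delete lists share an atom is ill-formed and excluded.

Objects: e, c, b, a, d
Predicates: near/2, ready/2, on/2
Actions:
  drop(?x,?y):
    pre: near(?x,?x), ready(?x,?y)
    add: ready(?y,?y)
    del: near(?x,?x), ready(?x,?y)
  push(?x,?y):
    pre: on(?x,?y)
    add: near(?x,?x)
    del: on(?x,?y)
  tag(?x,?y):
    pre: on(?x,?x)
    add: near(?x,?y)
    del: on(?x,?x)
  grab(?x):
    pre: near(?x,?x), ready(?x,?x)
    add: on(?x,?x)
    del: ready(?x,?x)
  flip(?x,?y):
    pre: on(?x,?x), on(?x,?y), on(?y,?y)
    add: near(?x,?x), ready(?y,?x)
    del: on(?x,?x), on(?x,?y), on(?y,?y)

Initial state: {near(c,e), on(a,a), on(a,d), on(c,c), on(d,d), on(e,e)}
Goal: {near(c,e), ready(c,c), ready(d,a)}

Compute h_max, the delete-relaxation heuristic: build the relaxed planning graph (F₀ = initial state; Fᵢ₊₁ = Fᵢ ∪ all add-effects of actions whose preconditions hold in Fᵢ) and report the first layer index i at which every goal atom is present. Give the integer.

1

F0 = init (6 atoms)
F1 = F0 ∪ {near(a,a), near(a,b), near(a,c), near(a,d), near(a,e), near(c,a), near(c,b), near(c,c), near(c,d), near(d,a), near(d,b), near(d,c), near(d,d), near(d,e), near(e,a), near(e,b), near(e,c), near(e,d), near(e,e), ready(a,a), ready(c,c), ready(d,a), ready(d,d), ready(e,e)}  (30 atoms)
goal ⊆ F1  ⇒  h_max = 1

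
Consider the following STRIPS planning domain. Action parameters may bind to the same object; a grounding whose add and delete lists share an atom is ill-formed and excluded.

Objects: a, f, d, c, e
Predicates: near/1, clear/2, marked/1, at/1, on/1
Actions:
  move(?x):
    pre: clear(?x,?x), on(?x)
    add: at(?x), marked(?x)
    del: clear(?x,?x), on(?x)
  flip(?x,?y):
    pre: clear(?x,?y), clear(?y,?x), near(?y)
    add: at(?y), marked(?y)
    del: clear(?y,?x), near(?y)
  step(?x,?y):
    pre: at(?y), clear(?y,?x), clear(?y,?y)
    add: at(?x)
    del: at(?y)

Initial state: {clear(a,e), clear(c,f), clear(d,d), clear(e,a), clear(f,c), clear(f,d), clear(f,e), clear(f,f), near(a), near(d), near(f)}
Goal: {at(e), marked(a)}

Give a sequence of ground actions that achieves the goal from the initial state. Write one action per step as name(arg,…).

1. flip(c,f)  →  {at(f), clear(a,e), clear(c,f), clear(d,d), clear(e,a), clear(f,d), clear(f,e), clear(f,f), marked(f), near(a), near(d)}
2. flip(e,a)  →  {at(a), at(f), clear(c,f), clear(d,d), clear(e,a), clear(f,d), clear(f,e), clear(f,f), marked(a), marked(f), near(d)}
3. step(e,f)  →  {at(a), at(e), clear(c,f), clear(d,d), clear(e,a), clear(f,d), clear(f,e), clear(f,f), marked(a), marked(f), near(d)}

flip(c,f); flip(e,a); step(e,f)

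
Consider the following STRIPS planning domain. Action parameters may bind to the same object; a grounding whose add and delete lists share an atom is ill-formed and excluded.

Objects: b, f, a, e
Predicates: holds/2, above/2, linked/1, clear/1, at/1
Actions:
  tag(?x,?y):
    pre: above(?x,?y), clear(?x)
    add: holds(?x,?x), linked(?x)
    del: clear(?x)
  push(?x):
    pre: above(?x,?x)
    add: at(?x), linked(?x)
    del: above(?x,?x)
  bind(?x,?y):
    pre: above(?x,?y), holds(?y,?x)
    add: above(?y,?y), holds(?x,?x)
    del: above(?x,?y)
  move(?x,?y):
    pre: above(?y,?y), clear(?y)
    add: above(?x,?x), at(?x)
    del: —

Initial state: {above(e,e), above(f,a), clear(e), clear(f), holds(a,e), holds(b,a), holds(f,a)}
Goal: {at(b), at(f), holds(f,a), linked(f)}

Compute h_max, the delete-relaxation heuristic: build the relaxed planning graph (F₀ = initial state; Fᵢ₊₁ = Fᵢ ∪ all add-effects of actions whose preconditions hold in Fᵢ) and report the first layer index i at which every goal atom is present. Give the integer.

1

F0 = init (7 atoms)
F1 = F0 ∪ {above(a,a), above(b,b), above(f,f), at(a), at(b), at(e), at(f), holds(e,e), holds(f,f), linked(e), linked(f)}  (18 atoms)
goal ⊆ F1  ⇒  h_max = 1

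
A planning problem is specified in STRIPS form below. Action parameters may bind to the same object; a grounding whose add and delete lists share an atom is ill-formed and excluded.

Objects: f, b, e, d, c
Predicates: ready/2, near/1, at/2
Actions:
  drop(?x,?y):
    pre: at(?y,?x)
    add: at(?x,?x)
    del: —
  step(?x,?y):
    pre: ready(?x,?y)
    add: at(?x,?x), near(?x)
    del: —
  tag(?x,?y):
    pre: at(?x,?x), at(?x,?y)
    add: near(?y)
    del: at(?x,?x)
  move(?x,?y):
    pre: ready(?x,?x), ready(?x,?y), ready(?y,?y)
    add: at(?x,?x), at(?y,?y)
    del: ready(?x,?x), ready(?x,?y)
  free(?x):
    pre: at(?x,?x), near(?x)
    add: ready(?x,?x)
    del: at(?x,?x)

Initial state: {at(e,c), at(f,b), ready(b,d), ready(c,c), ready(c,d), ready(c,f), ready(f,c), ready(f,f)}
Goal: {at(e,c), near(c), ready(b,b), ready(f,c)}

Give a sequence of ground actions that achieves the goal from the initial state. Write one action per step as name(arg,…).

step(b,d); step(c,f); free(b)

1. step(b,d)  →  {at(b,b), at(e,c), at(f,b), near(b), ready(b,d), ready(c,c), ready(c,d), ready(c,f), ready(f,c), ready(f,f)}
2. step(c,f)  →  {at(b,b), at(c,c), at(e,c), at(f,b), near(b), near(c), ready(b,d), ready(c,c), ready(c,d), ready(c,f), ready(f,c), ready(f,f)}
3. free(b)  →  {at(c,c), at(e,c), at(f,b), near(b), near(c), ready(b,b), ready(b,d), ready(c,c), ready(c,d), ready(c,f), ready(f,c), ready(f,f)}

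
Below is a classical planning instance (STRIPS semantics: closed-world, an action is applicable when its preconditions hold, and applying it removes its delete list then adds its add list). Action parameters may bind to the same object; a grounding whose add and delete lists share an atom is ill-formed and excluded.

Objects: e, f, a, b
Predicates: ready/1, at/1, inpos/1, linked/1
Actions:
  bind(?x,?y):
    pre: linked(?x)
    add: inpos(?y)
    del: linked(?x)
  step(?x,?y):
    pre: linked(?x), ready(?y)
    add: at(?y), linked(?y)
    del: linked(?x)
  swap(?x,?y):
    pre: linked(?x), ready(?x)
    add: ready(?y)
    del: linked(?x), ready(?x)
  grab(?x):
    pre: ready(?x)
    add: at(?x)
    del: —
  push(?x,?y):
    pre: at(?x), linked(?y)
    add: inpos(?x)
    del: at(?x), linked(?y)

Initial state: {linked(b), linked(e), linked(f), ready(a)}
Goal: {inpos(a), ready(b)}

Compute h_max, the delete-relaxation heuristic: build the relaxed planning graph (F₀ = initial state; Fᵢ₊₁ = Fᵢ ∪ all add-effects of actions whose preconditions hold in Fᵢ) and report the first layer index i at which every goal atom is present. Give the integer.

F0 = init (4 atoms)
F1 = F0 ∪ {at(a), inpos(a), inpos(b), inpos(e), inpos(f), linked(a)}  (10 atoms)
F2 = F1 ∪ {ready(b), ready(e), ready(f)}  (13 atoms)
goal ⊆ F2  ⇒  h_max = 2

2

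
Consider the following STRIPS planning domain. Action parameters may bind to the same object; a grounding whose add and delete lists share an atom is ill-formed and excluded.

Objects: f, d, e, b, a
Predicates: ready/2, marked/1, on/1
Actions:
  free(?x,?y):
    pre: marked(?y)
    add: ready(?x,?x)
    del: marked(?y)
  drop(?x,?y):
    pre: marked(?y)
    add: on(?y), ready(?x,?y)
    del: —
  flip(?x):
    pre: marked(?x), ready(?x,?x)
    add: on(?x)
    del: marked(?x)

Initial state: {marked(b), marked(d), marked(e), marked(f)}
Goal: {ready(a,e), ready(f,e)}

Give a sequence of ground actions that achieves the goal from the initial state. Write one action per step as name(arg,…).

1. drop(f,e)  →  {marked(b), marked(d), marked(e), marked(f), on(e), ready(f,e)}
2. drop(a,e)  →  {marked(b), marked(d), marked(e), marked(f), on(e), ready(a,e), ready(f,e)}

drop(f,e); drop(a,e)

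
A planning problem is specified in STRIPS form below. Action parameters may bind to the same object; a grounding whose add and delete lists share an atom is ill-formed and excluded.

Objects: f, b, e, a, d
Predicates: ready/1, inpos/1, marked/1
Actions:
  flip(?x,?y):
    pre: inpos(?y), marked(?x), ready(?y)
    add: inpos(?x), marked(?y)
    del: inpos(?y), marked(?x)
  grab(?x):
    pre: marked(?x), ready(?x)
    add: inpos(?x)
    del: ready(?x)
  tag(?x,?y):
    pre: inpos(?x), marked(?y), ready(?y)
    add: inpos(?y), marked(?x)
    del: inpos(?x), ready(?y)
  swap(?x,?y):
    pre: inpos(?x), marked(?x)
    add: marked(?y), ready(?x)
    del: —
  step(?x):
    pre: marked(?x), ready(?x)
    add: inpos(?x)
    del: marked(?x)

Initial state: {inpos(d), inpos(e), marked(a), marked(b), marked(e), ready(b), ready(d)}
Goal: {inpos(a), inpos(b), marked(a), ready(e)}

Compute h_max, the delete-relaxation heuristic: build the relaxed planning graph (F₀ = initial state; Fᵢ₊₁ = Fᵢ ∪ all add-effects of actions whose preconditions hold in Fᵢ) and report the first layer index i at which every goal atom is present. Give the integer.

F0 = init (7 atoms)
F1 = F0 ∪ {inpos(a), inpos(b), marked(d), marked(f), ready(e)}  (12 atoms)
goal ⊆ F1  ⇒  h_max = 1

1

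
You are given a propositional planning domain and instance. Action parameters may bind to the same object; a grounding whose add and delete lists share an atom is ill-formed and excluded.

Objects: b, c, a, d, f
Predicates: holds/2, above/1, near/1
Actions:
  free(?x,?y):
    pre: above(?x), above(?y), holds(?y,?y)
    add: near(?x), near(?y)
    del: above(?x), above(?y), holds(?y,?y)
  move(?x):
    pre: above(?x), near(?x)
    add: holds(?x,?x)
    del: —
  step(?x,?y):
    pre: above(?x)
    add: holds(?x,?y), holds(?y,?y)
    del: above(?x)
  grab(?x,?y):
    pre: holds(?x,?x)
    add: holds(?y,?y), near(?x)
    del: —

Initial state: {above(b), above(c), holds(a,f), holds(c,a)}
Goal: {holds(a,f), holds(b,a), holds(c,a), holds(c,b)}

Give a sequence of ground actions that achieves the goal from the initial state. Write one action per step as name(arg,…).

1. step(b,a)  →  {above(c), holds(a,a), holds(a,f), holds(b,a), holds(c,a)}
2. step(c,b)  →  {holds(a,a), holds(a,f), holds(b,a), holds(b,b), holds(c,a), holds(c,b)}

step(b,a); step(c,b)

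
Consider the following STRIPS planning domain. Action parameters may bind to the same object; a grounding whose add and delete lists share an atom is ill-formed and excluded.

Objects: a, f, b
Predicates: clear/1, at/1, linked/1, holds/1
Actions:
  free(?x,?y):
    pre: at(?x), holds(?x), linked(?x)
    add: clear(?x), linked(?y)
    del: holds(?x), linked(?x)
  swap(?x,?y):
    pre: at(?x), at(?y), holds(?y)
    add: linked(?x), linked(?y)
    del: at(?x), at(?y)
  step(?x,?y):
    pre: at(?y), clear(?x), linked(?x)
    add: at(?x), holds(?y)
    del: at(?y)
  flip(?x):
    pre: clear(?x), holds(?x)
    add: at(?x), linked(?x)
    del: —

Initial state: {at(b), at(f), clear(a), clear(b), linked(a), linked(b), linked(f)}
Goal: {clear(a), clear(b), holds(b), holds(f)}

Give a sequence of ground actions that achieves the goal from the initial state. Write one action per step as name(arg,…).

1. step(a,f)  →  {at(a), at(b), clear(a), clear(b), holds(f), linked(a), linked(b), linked(f)}
2. step(a,b)  →  {at(a), clear(a), clear(b), holds(b), holds(f), linked(a), linked(b), linked(f)}

step(a,f); step(a,b)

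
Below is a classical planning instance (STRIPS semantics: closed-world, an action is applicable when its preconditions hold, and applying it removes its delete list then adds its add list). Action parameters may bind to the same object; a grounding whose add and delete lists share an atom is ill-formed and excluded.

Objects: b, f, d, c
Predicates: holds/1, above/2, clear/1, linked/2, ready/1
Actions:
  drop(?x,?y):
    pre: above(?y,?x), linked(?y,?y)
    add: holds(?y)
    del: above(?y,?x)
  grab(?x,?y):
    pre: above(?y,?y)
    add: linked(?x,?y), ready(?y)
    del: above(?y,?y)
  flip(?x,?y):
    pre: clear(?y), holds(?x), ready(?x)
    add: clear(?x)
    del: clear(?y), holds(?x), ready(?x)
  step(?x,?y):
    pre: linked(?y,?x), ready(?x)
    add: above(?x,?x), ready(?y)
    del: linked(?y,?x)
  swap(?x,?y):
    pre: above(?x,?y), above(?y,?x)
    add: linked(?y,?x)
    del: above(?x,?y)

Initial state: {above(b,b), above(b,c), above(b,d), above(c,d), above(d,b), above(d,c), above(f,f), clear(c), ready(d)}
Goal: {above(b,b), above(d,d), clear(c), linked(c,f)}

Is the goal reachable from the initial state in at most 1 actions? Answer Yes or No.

No

1. grab(c,f)  →  {above(b,b), above(b,c), above(b,d), above(c,d), above(d,b), above(d,c), clear(c), linked(c,f), ready(d), ready(f)}
2. swap(d,b)  →  {above(b,b), above(b,c), above(b,d), above(c,d), above(d,c), clear(c), linked(b,d), linked(c,f), ready(d), ready(f)}
3. step(d,b)  →  {above(b,b), above(b,c), above(b,d), above(c,d), above(d,c), above(d,d), clear(c), linked(c,f), ready(b), ready(d), ready(f)}
optimal plan length = 3; 3 > 1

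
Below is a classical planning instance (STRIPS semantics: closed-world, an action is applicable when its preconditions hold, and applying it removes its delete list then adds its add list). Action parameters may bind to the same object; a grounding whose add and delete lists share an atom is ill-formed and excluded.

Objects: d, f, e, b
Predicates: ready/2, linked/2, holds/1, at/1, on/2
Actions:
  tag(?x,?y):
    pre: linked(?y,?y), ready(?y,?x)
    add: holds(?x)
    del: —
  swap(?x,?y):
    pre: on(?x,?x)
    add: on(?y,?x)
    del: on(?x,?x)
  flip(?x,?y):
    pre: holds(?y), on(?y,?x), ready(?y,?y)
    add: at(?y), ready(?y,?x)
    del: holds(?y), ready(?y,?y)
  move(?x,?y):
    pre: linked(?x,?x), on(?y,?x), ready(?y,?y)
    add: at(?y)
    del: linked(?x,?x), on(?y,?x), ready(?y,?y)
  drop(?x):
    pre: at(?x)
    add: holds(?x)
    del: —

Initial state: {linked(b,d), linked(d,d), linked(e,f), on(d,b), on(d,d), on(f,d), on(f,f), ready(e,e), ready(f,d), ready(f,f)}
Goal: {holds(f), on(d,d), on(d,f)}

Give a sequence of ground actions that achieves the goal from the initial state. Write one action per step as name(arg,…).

1. swap(f,d)  →  {linked(b,d), linked(d,d), linked(e,f), on(d,b), on(d,d), on(d,f), on(f,d), ready(e,e), ready(f,d), ready(f,f)}
2. move(d,f)  →  {at(f), linked(b,d), linked(e,f), on(d,b), on(d,d), on(d,f), ready(e,e), ready(f,d)}
3. drop(f)  →  {at(f), holds(f), linked(b,d), linked(e,f), on(d,b), on(d,d), on(d,f), ready(e,e), ready(f,d)}

swap(f,d); move(d,f); drop(f)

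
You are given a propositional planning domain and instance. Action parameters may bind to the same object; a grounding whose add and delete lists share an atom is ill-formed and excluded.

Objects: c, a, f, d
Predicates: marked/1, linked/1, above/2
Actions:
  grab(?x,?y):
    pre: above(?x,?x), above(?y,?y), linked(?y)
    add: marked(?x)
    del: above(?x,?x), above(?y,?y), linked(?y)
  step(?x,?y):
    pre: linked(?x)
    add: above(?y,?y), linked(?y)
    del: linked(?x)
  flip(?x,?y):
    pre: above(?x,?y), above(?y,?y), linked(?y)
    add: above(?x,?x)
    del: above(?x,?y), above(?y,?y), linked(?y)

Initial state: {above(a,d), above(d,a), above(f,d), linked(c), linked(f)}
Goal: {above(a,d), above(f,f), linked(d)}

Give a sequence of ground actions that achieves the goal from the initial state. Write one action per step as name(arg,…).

step(c,f); step(f,d)

1. step(c,f)  →  {above(a,d), above(d,a), above(f,d), above(f,f), linked(f)}
2. step(f,d)  →  {above(a,d), above(d,a), above(d,d), above(f,d), above(f,f), linked(d)}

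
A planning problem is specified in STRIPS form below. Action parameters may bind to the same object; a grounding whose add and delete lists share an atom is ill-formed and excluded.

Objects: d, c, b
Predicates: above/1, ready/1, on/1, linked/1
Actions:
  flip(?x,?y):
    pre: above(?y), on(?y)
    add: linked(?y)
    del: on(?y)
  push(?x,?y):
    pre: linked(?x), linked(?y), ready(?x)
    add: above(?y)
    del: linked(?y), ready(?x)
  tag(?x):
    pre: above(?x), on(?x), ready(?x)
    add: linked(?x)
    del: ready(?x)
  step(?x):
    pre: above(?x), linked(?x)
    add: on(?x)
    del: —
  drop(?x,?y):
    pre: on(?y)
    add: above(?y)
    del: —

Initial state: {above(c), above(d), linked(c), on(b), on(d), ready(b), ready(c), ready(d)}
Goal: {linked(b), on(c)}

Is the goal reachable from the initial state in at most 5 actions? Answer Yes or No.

Yes

1. step(c)  →  {above(c), above(d), linked(c), on(b), on(c), on(d), ready(b), ready(c), ready(d)}
2. drop(d,b)  →  {above(b), above(c), above(d), linked(c), on(b), on(c), on(d), ready(b), ready(c), ready(d)}
3. flip(d,b)  →  {above(b), above(c), above(d), linked(b), linked(c), on(c), on(d), ready(b), ready(c), ready(d)}
optimal plan length = 3; 3 ≤ 5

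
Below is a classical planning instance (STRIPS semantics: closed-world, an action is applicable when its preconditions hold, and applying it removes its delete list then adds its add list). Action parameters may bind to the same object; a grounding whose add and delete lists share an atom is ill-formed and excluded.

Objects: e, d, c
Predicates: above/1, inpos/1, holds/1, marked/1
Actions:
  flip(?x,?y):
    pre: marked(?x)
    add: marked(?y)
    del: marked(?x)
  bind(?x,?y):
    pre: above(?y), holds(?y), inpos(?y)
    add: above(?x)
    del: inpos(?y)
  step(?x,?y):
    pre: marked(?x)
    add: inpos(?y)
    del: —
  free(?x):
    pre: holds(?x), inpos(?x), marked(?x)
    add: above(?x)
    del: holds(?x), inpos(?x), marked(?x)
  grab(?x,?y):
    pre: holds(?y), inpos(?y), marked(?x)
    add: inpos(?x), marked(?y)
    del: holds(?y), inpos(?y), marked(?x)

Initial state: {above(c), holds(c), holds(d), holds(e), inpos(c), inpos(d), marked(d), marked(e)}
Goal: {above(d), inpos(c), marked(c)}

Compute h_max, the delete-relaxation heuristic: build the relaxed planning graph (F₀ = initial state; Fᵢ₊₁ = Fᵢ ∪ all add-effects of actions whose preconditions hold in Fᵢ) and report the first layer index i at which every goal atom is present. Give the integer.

F0 = init (8 atoms)
F1 = F0 ∪ {above(d), above(e), inpos(e), marked(c)}  (12 atoms)
goal ⊆ F1  ⇒  h_max = 1

1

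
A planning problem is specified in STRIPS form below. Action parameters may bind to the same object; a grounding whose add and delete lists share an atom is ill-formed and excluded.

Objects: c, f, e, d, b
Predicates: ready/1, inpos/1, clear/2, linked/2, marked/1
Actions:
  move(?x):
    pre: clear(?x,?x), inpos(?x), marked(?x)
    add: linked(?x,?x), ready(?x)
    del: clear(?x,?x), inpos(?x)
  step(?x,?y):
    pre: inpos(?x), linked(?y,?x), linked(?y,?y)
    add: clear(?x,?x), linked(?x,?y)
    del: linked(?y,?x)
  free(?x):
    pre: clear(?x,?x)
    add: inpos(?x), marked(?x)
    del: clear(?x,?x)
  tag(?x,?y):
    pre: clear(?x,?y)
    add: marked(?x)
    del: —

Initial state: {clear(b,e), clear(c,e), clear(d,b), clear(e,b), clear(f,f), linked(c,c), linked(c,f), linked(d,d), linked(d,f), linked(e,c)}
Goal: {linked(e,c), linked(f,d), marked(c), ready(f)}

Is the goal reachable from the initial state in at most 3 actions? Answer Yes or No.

1. free(f)  →  {clear(b,e), clear(c,e), clear(d,b), clear(e,b), inpos(f), linked(c,c), linked(c,f), linked(d,d), linked(d,f), linked(e,c), marked(f)}
2. step(f,d)  →  {clear(b,e), clear(c,e), clear(d,b), clear(e,b), clear(f,f), inpos(f), linked(c,c), linked(c,f), linked(d,d), linked(e,c), linked(f,d), marked(f)}
3. move(f)  →  {clear(b,e), clear(c,e), clear(d,b), clear(e,b), linked(c,c), linked(c,f), linked(d,d), linked(e,c), linked(f,d), linked(f,f), marked(f), ready(f)}
4. tag(c,e)  →  {clear(b,e), clear(c,e), clear(d,b), clear(e,b), linked(c,c), linked(c,f), linked(d,d), linked(e,c), linked(f,d), linked(f,f), marked(c), marked(f), ready(f)}
optimal plan length = 4; 4 > 3

No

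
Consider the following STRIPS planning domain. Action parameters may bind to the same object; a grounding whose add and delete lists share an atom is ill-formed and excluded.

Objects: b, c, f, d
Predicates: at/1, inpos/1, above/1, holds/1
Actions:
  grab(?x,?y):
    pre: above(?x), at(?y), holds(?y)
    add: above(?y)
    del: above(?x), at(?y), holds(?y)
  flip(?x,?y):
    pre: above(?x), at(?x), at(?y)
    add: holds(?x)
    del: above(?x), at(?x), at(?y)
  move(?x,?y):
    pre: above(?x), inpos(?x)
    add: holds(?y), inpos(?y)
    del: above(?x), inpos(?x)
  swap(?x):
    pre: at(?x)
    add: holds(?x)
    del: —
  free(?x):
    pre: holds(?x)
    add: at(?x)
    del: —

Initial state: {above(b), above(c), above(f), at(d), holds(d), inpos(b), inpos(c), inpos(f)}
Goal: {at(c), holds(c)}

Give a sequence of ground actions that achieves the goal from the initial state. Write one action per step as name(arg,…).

1. move(b,c)  →  {above(c), above(f), at(d), holds(c), holds(d), inpos(c), inpos(f)}
2. free(c)  →  {above(c), above(f), at(c), at(d), holds(c), holds(d), inpos(c), inpos(f)}

move(b,c); free(c)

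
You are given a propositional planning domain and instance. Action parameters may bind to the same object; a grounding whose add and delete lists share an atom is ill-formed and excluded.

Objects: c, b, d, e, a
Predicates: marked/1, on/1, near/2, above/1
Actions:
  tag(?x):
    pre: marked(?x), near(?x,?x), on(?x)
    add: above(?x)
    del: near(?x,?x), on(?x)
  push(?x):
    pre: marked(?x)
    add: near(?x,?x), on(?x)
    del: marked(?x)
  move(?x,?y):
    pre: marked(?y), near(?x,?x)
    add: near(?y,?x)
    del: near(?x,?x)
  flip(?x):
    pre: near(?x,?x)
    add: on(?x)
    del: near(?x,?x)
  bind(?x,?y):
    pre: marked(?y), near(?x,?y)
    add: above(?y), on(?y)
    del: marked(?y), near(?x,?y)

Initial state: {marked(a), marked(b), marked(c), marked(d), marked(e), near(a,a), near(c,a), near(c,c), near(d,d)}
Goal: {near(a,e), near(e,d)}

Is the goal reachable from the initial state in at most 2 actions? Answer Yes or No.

1. move(d,e)  →  {marked(a), marked(b), marked(c), marked(d), marked(e), near(a,a), near(c,a), near(c,c), near(e,d)}
2. push(e)  →  {marked(a), marked(b), marked(c), marked(d), near(a,a), near(c,a), near(c,c), near(e,d), near(e,e), on(e)}
3. move(e,a)  →  {marked(a), marked(b), marked(c), marked(d), near(a,a), near(a,e), near(c,a), near(c,c), near(e,d), on(e)}
optimal plan length = 3; 3 > 2

No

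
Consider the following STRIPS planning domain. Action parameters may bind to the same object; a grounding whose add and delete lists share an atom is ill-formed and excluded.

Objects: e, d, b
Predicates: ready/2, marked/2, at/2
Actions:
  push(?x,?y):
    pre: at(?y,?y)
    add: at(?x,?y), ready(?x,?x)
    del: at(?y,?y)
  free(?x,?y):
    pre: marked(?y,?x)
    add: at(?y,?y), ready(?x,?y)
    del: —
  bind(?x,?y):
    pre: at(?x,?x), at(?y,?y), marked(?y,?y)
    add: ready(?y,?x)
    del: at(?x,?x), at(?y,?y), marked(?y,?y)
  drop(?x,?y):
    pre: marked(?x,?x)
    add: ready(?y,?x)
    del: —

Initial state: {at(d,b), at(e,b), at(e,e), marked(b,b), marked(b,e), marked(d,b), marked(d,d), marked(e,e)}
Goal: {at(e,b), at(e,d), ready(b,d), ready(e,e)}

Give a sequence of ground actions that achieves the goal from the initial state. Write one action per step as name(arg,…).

1. free(b,d)  →  {at(d,b), at(d,d), at(e,b), at(e,e), marked(b,b), marked(b,e), marked(d,b), marked(d,d), marked(e,e), ready(b,d)}
2. push(e,d)  →  {at(d,b), at(e,b), at(e,d), at(e,e), marked(b,b), marked(b,e), marked(d,b), marked(d,d), marked(e,e), ready(b,d), ready(e,e)}

free(b,d); push(e,d)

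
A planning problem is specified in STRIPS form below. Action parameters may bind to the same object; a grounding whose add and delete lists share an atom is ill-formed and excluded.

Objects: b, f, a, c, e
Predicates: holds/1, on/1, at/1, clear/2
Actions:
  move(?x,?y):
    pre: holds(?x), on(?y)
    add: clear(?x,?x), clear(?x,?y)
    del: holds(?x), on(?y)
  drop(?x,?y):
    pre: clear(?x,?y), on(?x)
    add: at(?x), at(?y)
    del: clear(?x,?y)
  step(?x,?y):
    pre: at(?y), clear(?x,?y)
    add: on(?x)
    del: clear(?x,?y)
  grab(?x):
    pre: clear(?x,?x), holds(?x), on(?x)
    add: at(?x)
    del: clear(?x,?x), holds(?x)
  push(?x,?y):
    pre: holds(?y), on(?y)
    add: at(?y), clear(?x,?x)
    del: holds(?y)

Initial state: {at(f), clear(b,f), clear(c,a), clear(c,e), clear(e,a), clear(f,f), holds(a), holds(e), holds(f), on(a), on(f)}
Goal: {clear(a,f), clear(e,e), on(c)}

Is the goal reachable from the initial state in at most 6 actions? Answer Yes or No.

Yes

1. move(a,f)  →  {at(f), clear(a,a), clear(a,f), clear(b,f), clear(c,a), clear(c,e), clear(e,a), clear(f,f), holds(e), holds(f), on(a)}
2. drop(a,a)  →  {at(a), at(f), clear(a,f), clear(b,f), clear(c,a), clear(c,e), clear(e,a), clear(f,f), holds(e), holds(f), on(a)}
3. move(e,a)  →  {at(a), at(f), clear(a,f), clear(b,f), clear(c,a), clear(c,e), clear(e,a), clear(e,e), clear(f,f), holds(f)}
4. step(c,a)  →  {at(a), at(f), clear(a,f), clear(b,f), clear(c,e), clear(e,a), clear(e,e), clear(f,f), holds(f), on(c)}
optimal plan length = 4; 4 ≤ 6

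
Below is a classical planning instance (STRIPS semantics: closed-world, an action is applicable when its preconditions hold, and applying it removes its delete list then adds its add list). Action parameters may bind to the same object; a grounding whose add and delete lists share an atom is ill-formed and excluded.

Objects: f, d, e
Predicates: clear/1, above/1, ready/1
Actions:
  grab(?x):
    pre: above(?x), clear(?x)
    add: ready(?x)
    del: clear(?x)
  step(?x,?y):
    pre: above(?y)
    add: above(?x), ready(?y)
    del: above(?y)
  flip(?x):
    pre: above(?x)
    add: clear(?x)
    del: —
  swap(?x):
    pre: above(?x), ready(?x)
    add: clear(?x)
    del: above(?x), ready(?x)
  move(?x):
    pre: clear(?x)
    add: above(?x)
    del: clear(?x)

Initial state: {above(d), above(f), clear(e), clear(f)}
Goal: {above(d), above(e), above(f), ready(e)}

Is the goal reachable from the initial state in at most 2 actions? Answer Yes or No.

No

1. step(e,f)  →  {above(d), above(e), clear(e), clear(f), ready(f)}
2. grab(e)  →  {above(d), above(e), clear(f), ready(e), ready(f)}
3. move(f)  →  {above(d), above(e), above(f), ready(e), ready(f)}
optimal plan length = 3; 3 > 2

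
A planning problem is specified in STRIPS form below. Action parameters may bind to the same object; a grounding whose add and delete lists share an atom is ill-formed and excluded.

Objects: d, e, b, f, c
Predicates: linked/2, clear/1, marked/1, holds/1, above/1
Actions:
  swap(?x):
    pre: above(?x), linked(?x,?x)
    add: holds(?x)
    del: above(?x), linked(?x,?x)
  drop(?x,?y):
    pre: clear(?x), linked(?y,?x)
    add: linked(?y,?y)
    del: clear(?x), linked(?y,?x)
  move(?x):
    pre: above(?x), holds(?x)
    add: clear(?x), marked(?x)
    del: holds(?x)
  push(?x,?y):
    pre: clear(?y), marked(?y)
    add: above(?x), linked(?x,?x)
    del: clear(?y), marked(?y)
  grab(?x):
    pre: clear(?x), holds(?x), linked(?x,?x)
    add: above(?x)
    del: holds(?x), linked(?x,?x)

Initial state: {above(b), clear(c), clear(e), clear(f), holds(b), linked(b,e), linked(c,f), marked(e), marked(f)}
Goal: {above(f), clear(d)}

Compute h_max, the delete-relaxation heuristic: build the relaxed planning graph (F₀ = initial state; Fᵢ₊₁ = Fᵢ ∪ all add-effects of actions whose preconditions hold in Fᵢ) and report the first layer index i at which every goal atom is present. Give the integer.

F0 = init (9 atoms)
F1 = F0 ∪ {above(c), above(d), above(e), above(f), clear(b), linked(b,b), linked(c,c), linked(d,d), linked(e,e), linked(f,f), marked(b)}  (20 atoms)
F2 = F1 ∪ {holds(c), holds(d), holds(e), holds(f)}  (24 atoms)
F3 = F2 ∪ {clear(d), marked(c), marked(d)}  (27 atoms)
goal ⊆ F3  ⇒  h_max = 3

3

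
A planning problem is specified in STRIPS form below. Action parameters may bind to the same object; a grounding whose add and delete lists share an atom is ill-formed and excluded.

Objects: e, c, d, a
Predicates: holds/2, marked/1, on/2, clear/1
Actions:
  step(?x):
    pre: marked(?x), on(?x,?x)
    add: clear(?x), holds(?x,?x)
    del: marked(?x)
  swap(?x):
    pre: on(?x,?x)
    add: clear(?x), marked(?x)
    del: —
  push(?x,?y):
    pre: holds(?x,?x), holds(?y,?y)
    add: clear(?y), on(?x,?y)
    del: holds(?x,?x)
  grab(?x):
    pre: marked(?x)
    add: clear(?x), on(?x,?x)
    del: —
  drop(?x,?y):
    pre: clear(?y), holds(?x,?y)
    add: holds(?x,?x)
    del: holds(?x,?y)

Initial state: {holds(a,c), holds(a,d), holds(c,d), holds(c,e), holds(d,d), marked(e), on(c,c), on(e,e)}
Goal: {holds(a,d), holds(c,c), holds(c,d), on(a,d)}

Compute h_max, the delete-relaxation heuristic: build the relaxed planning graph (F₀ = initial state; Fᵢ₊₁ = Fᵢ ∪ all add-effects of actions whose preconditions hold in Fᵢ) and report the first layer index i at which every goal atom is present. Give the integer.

3

F0 = init (8 atoms)
F1 = F0 ∪ {clear(c), clear(d), clear(e), holds(e,e), marked(c), on(d,d)}  (14 atoms)
F2 = F1 ∪ {holds(a,a), holds(c,c), marked(d), on(d,e), on(e,d)}  (19 atoms)
F3 = F2 ∪ {clear(a), on(a,a), on(a,c), on(a,d), on(a,e), on(c,a), on(c,d), on(c,e), on(d,a), on(d,c), on(e,a), on(e,c)}  (31 atoms)
goal ⊆ F3  ⇒  h_max = 3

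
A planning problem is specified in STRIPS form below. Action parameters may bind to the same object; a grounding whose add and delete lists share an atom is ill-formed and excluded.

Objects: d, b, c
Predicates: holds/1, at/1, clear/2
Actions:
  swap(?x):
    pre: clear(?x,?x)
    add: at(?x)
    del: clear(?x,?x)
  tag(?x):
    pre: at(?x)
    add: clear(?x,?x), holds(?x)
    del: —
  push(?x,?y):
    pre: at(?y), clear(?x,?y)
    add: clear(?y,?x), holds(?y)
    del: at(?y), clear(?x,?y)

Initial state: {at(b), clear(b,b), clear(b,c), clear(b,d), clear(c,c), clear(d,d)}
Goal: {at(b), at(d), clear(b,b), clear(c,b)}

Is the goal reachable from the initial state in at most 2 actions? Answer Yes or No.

No

1. swap(d)  →  {at(b), at(d), clear(b,b), clear(b,c), clear(b,d), clear(c,c)}
2. swap(c)  →  {at(b), at(c), at(d), clear(b,b), clear(b,c), clear(b,d)}
3. push(b,c)  →  {at(b), at(d), clear(b,b), clear(b,d), clear(c,b), holds(c)}
optimal plan length = 3; 3 > 2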